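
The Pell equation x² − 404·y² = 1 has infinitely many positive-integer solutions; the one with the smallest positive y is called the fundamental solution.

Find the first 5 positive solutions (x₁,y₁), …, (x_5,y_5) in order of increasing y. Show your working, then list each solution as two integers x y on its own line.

201 10
80801 4020
32481801 1616030
13057603201 649640040
5249124005001 261153680050

√404 = [20; 10,40, …], period ℓ=2 (even) → k=1
a_0=20:  p_0=20·1+0=20,  q_0=20·0+1=1
a_1=10:  p_1=10·20+1=201,  q_1=10·1+0=10
→ (201, 10).  Check: 201²=40401, 404·10²=40400, difference 1.
(x_2, y_2) = (201·201 + 404·10·10, 201·10 + 10·201) = (80801, 4020)
(x_3, y_3) = (201·80801 + 404·10·4020, 201·4020 + 10·80801) = (32481801, 1616030)
(x_4, y_4) = (201·32481801 + 404·10·1616030, 201·1616030 + 10·32481801) = (13057603201, 649640040)
(x_5, y_5) = (201·13057603201 + 404·10·649640040, 201·649640040 + 10·13057603201) = (5249124005001, 261153680050)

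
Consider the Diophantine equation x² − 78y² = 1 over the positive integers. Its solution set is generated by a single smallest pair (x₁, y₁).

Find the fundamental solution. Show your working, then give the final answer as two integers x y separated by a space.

√78 → a₀=8, period (1,4,1,16); ℓ=4 even so k=3
k=0  a_k=8  p_k/q_k = 8/1
k=1  a_k=1  p_k/q_k = 9/1
k=2  a_k=4  p_k/q_k = 44/5
k=3  a_k=1  p_k/q_k = 53/6
(x₁, y₁) = (53, 6);  53² − 78·6² = 1 ✓

53 6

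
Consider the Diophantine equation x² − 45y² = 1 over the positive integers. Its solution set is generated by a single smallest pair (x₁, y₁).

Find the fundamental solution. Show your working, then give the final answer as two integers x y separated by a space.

√45 = [6; 1,2,2,2,1,12, …], period ℓ=6 (even) → k=5
k=0  a_k=6  p_k/q_k = 6/1
k=1  a_k=1  p_k/q_k = 7/1
…
k=3  a_k=2  p_k/q_k = 47/7
k=4  a_k=2  p_k/q_k = 114/17
k=5  a_k=1  p_k/q_k = 161/24
→ (161, 24).  Check: 161²=25921, 45·24²=25920, difference 1.

161 24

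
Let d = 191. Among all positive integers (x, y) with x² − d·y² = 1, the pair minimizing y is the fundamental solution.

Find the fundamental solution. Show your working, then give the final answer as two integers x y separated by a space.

8994000 650783

[13; 1,4,1,1,3,…,4,1,26] for √191; ℓ=16 ⇒ convergent index 15
a_0=13:  p_0=13·1+0=13,  q_0=13·0+1=1
a_1=1:  p_1=1·13+1=14,  q_1=1·1+0=1
a_2=4:  p_2=4·14+13=69,  q_2=4·1+1=5
…
a_6=2:  p_6=2·539+152=1230,  q_6=2·39+11=89
a_7=2:  p_7=2·1230+539=2999,  q_7=2·89+39=217
a_8=13:  p_8=13·2999+1230=40217,  q_8=13·217+89=2910
…
a_10=2:  p_10=2·83433+40217=207083,  q_10=2·6037+2910=14984
…
a_12=1:  p_12=1·704682+207083=911765,  q_12=1·50989+14984=65973
…
a_14=4:  p_14=4·1616447+911765=7377553,  q_14=4·116962+65973=533821
a_15=1:  p_15=1·7377553+1616447=8994000,  q_15=1·533821+116962=650783
(x₁, y₁) = (8994000, 650783);  8994000² − 191·650783² = 1 ✓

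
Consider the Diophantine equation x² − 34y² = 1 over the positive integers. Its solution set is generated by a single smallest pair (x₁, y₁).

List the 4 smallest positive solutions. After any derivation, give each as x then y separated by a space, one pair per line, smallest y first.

35 6
2449 420
171395 29394
11995201 2057160

√34 → a₀=5, period (1,4,1,10); ℓ=4 even so k=3
i=0: a=5 ⇒ p=5, q=1
i=1: a=1 ⇒ p=6, q=1
i=2: a=4 ⇒ p=29, q=5
i=3: a=1 ⇒ p=35, q=6
fundamental: x₁=35, y₁=6  (since 1225 − 34·36 = 1)
(35+6√34)^2 = 2449 + 420√34
(35+6√34)^3 = 171395 + 29394√34
(35+6√34)^4 = 11995201 + 2057160√34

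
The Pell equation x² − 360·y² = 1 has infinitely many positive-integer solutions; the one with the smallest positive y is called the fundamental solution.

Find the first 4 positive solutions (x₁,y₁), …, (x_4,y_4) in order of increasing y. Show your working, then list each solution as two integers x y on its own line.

19 1
721 38
27379 1443
1039681 54796

√360 = [18; 1,36, …], period ℓ=2 (even) → k=1
step 0: (18, 1)  from 18·(1,0) + (0,1)
step 1: (19, 1)  from 1·(18,1) + (1,0)
→ (19, 1).  Check: 19²=361, 360·1²=360, difference 1.
(x_2, y_2) = (19·19 + 360·1·1, 19·1 + 1·19) = (721, 38)
(x_3, y_3) = (19·721 + 360·1·38, 19·38 + 1·721) = (27379, 1443)
(x_4, y_4) = (19·27379 + 360·1·1443, 19·1443 + 1·27379) = (1039681, 54796)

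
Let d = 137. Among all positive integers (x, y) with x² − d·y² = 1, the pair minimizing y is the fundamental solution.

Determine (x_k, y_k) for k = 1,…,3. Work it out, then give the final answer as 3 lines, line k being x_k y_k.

6083073 519712
74007554246657 6322892069952
900386710067742990849 76925228065277725280

[11; 1,2,2,1,1,2,2,1,22] for √137; ℓ=9 ⇒ convergent index 17
k=0  a_k=11  p_k/q_k = 11/1
k=1  a_k=1  p_k/q_k = 12/1
…
k=12  a_k=2  p_k/q_k = 285899/24426
…
k=16  a_k=2  p_k/q_k = 4286741/366241
k=17  a_k=1  p_k/q_k = 6083073/519712
→ (6083073, 519712).  Check: 6083073²=37003777123329, 137·519712²=37003777123328, difference 1.
k=2:  x_2 = 6083073·6083073+137·519712·519712 = 74007554246657,  y_2 = 6083073·519712+519712·6083073 = 6322892069952
k=3:  x_3 = 6083073·74007554246657+137·519712·6322892069952 = 900386710067742990849,  y_3 = 6083073·6322892069952+519712·74007554246657 = 76925228065277725280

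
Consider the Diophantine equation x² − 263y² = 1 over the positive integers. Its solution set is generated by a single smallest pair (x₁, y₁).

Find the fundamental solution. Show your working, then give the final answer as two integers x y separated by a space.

[16; 4,1,1,1,1,15,1,1,1,1,4,32] for √263; ℓ=12 ⇒ convergent index 11
a_0=16:  p_0=16·1+0=16,  q_0=16·0+1=1
a_1=4:  p_1=4·16+1=65,  q_1=4·1+0=4
…
a_3=1:  p_3=1·81+65=146,  q_3=1·5+4=9
a_4=1:  p_4=1·146+81=227,  q_4=1·9+5=14
a_5=1:  p_5=1·227+146=373,  q_5=1·14+9=23
a_6=15:  p_6=15·373+227=5822,  q_6=15·23+14=359
a_7=1:  p_7=1·5822+373=6195,  q_7=1·359+23=382
a_8=1:  p_8=1·6195+5822=12017,  q_8=1·382+359=741
…
a_10=1:  p_10=1·18212+12017=30229,  q_10=1·1123+741=1864
a_11=4:  p_11=4·30229+18212=139128,  q_11=4·1864+1123=8579
fundamental: x₁=139128, y₁=8579  (since 19356600384 − 263·73599241 = 1)

139128 8579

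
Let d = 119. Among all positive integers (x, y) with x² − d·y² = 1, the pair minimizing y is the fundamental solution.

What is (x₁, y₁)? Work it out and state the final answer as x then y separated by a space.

120 11

[10; 1,9,1,20] for √119; ℓ=4 ⇒ convergent index 3
i=0: a=10 ⇒ p=10, q=1
…
i=2: a=9 ⇒ p=109, q=10
i=3: a=1 ⇒ p=120, q=11
(x₁, y₁) = (120, 11);  120² − 119·11² = 1 ✓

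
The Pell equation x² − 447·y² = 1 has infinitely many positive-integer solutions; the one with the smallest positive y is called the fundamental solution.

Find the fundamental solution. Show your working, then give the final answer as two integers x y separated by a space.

148 7

[21; 7,42] for √447; ℓ=2 ⇒ convergent index 1
step 0: (21, 1)  from 21·(1,0) + (0,1)
step 1: (148, 7)  from 7·(21,1) + (1,0)
(x₁, y₁) = (148, 7);  148² − 447·7² = 1 ✓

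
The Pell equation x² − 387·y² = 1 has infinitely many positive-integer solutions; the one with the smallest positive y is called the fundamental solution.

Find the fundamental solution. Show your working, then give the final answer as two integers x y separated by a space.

[19; 1,2,19,2,1,38] for √387; ℓ=6 ⇒ convergent index 5
k=0  a_k=19  p_k/q_k = 19/1
…
k=2  a_k=2  p_k/q_k = 59/3
k=3  a_k=19  p_k/q_k = 1141/58
k=4  a_k=2  p_k/q_k = 2341/119
k=5  a_k=1  p_k/q_k = 3482/177
(x₁, y₁) = (3482, 177);  3482² − 387·177² = 1 ✓

3482 177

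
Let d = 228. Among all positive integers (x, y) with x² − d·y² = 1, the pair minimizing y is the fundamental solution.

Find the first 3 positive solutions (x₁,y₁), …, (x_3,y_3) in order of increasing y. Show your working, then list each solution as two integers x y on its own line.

151 10
45601 3020
13771351 912030

d=228: √d = [15; 10,30] (ℓ=2, even), read p_1/q_1
k=0  a_k=15  p_k/q_k = 15/1
k=1  a_k=10  p_k/q_k = 151/10
→ (151, 10).  Check: 151²=22801, 228·10²=22800, difference 1.
(151+10√228)^2 = 45601 + 3020√228
(151+10√228)^3 = 13771351 + 912030√228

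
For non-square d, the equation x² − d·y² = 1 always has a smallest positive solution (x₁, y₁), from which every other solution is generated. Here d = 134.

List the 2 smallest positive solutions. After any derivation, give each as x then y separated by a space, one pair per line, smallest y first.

145925 12606
42588211249 3679061100

√134 → a₀=11, period (1,1,2,1,3,…,1,1,22); ℓ=14 even so k=13
k=0  a_k=11  p_k/q_k = 11/1
k=1  a_k=1  p_k/q_k = 12/1
…
k=4  a_k=1  p_k/q_k = 81/7
k=5  a_k=3  p_k/q_k = 301/26
k=6  a_k=1  p_k/q_k = 382/33
k=7  a_k=10  p_k/q_k = 4121/356
k=8  a_k=1  p_k/q_k = 4503/389
k=9  a_k=3  p_k/q_k = 17630/1523
k=10  a_k=1  p_k/q_k = 22133/1912
k=11  a_k=2  p_k/q_k = 61896/5347
k=12  a_k=1  p_k/q_k = 84029/7259
k=13  a_k=1  p_k/q_k = 145925/12606
fundamental: x₁=145925, y₁=12606  (since 21294105625 − 134·158911236 = 1)
k=2:  x_2 = 145925·145925+134·12606·12606 = 42588211249,  y_2 = 145925·12606+12606·145925 = 3679061100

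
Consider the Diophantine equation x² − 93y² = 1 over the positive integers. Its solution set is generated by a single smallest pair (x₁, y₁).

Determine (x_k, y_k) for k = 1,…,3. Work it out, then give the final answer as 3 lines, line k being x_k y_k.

12151 1260
295293601 30620520
7176225079351 744139875780

√93 → a₀=9, period (1,1,1,4,6,4,1,1,1,18); ℓ=10 even so k=9
step 0: (9, 1)  from 9·(1,0) + (0,1)
step 1: (10, 1)  from 1·(9,1) + (1,0)
step 2: (19, 2)  from 1·(10,1) + (9,1)
…
step 4: (135, 14)  from 4·(29,3) + (19,2)
…
step 8: (7821, 811)  from 1·(4330,449) + (3491,362)
step 9: (12151, 1260)  from 1·(7821,811) + (4330,449)
(x₁, y₁) = (12151, 1260);  12151² − 93·1260² = 1 ✓
n=2: (12151,1260)∘(12151,1260) = (12151·12151+93·1260·1260, 12151·1260+1260·12151) = (295293601,30620520)
n=3: (295293601,30620520)∘(12151,1260) = (12151·295293601+93·1260·30620520, 12151·30620520+1260·295293601) = (7176225079351,744139875780)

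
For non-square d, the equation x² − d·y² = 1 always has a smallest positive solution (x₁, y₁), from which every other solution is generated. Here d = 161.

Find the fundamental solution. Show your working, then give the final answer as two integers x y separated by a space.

[12; 1,2,4,1,2,1,4,2,1,24] for √161; ℓ=10 ⇒ convergent index 9
step 0: (12, 1)  from 12·(1,0) + (0,1)
…
step 2: (38, 3)  from 2·(13,1) + (12,1)
step 3: (165, 13)  from 4·(38,3) + (13,1)
step 4: (203, 16)  from 1·(165,13) + (38,3)
step 5: (571, 45)  from 2·(203,16) + (165,13)
step 6: (774, 61)  from 1·(571,45) + (203,16)
…
step 8: (8108, 639)  from 2·(3667,289) + (774,61)
step 9: (11775, 928)  from 1·(8108,639) + (3667,289)
fundamental: x₁=11775, y₁=928  (since 138650625 − 161·861184 = 1)

11775 928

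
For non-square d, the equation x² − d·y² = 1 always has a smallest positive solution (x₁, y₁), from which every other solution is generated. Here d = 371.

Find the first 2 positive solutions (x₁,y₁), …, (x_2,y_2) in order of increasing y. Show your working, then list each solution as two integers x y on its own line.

1695 88
5746049 298320

√371 → a₀=19, period (3,1,4,1,3,38); ℓ=6 even so k=5
i=0: a=19 ⇒ p=19, q=1
…
i=4: a=1 ⇒ p=443, q=23
i=5: a=3 ⇒ p=1695, q=88
(x₁, y₁) = (1695, 88);  1695² − 371·88² = 1 ✓
n=2: (1695,88)∘(1695,88) = (1695·1695+371·88·88, 1695·88+88·1695) = (5746049,298320)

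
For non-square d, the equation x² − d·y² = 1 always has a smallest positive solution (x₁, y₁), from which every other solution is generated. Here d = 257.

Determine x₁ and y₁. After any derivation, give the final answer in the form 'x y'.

[16; 32] for √257; ℓ=1 ⇒ convergent index 1
step 0: (16, 1)  from 16·(1,0) + (0,1)
step 1: (513, 32)  from 32·(16,1) + (1,0)
→ (513, 32).  Check: 513²=263169, 257·32²=263168, difference 1.

513 32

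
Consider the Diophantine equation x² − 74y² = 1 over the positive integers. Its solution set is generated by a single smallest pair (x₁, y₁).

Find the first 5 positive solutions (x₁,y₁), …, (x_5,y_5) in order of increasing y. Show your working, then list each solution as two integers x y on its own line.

3699 430
27365201 3181140
202447753299 23534073290
1497708451540801 174105071018280
11080046922051092499 1288029291859162150

[8; 1,1,1,1,16] for √74; ℓ=5 ⇒ convergent index 9
a_0=8:  p_0=8·1+0=8,  q_0=8·0+1=1
a_1=1:  p_1=1·8+1=9,  q_1=1·1+0=1
a_2=1:  p_2=1·9+8=17,  q_2=1·1+1=2
…
a_5=16:  p_5=16·43+26=714,  q_5=16·5+3=83
a_6=1:  p_6=1·714+43=757,  q_6=1·83+5=88
a_7=1:  p_7=1·757+714=1471,  q_7=1·88+83=171
a_8=1:  p_8=1·1471+757=2228,  q_8=1·171+88=259
a_9=1:  p_9=1·2228+1471=3699,  q_9=1·259+171=430
(x₁, y₁) = (3699, 430);  3699² − 74·430² = 1 ✓
(3699+430√74)^2 = 27365201 + 3181140√74
(3699+430√74)^3 = 202447753299 + 23534073290√74
(3699+430√74)^4 = 1497708451540801 + 174105071018280√74
(3699+430√74)^5 = 11080046922051092499 + 1288029291859162150√74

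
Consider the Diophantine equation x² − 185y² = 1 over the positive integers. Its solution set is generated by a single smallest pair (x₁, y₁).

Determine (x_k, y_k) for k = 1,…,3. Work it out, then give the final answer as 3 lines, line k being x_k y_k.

[13; 1,1,1,1,26] for √185; ℓ=5 ⇒ convergent index 9
a_0=13:  p_0=13·1+0=13,  q_0=13·0+1=1
a_1=1:  p_1=1·13+1=14,  q_1=1·1+0=1
a_2=1:  p_2=1·14+13=27,  q_2=1·1+1=2
a_3=1:  p_3=1·27+14=41,  q_3=1·2+1=3
…
a_7=1:  p_7=1·1877+1809=3686,  q_7=1·138+133=271
a_8=1:  p_8=1·3686+1877=5563,  q_8=1·271+138=409
a_9=1:  p_9=1·5563+3686=9249,  q_9=1·409+271=680
→ (9249, 680).  Check: 9249²=85544001, 185·680²=85544000, difference 1.
k=2:  x_2 = 9249·9249+185·680·680 = 171088001,  y_2 = 9249·680+680·9249 = 12578640
k=3:  x_3 = 9249·171088001+185·680·12578640 = 3164785833249,  y_3 = 9249·12578640+680·171088001 = 232679682040

9249 680
171088001 12578640
3164785833249 232679682040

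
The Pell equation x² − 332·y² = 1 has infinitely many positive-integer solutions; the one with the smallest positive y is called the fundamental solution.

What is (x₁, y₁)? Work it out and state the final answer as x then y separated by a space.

13447 738

d=332: √d = [18; 4,1,1,8,1,1,4,36] (ℓ=8, even), read p_7/q_7
a_0=18:  p_0=18·1+0=18,  q_0=18·0+1=1
a_1=4:  p_1=4·18+1=73,  q_1=4·1+0=4
a_2=1:  p_2=1·73+18=91,  q_2=1·4+1=5
a_3=1:  p_3=1·91+73=164,  q_3=1·5+4=9
a_4=8:  p_4=8·164+91=1403,  q_4=8·9+5=77
a_5=1:  p_5=1·1403+164=1567,  q_5=1·77+9=86
a_6=1:  p_6=1·1567+1403=2970,  q_6=1·86+77=163
a_7=4:  p_7=4·2970+1567=13447,  q_7=4·163+86=738
fundamental: x₁=13447, y₁=738  (since 180821809 − 332·544644 = 1)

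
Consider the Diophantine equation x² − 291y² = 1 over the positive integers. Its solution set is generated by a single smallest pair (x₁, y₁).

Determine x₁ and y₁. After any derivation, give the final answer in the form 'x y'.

√291 → a₀=17, period (17,34); ℓ=2 even so k=1
step 0: (17, 1)  from 17·(1,0) + (0,1)
step 1: (290, 17)  from 17·(17,1) + (1,0)
→ (290, 17).  Check: 290²=84100, 291·17²=84099, difference 1.

290 17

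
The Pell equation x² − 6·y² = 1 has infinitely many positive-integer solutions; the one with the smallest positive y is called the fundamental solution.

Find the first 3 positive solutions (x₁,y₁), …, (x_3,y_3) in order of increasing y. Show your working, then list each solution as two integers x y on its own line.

5 2
49 20
485 198

√6 → a₀=2, period (2,4); ℓ=2 even so k=1
i=0: a=2 ⇒ p=2, q=1
i=1: a=2 ⇒ p=5, q=2
fundamental: x₁=5, y₁=2  (since 25 − 6·4 = 1)
(x_2, y_2) = (5·5 + 6·2·2, 5·2 + 2·5) = (49, 20)
(x_3, y_3) = (5·49 + 6·2·20, 5·20 + 2·49) = (485, 198)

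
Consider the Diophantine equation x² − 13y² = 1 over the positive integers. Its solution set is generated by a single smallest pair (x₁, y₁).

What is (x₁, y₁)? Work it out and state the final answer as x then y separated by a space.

[3; 1,1,1,1,6] for √13; ℓ=5 ⇒ convergent index 9
step 0: (3, 1)  from 3·(1,0) + (0,1)
step 1: (4, 1)  from 1·(3,1) + (1,0)
step 2: (7, 2)  from 1·(4,1) + (3,1)
step 3: (11, 3)  from 1·(7,2) + (4,1)
step 4: (18, 5)  from 1·(11,3) + (7,2)
…
step 6: (137, 38)  from 1·(119,33) + (18,5)
step 7: (256, 71)  from 1·(137,38) + (119,33)
step 8: (393, 109)  from 1·(256,71) + (137,38)
step 9: (649, 180)  from 1·(393,109) + (256,71)
(x₁, y₁) = (649, 180);  649² − 13·180² = 1 ✓

649 180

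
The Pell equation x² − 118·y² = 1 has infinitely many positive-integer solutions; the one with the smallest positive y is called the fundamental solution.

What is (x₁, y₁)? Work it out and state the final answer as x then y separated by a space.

√118 = [10; 1,6,3,2,10,2,3,6,1,20, …], period ℓ=10 (even) → k=9
i=0: a=10 ⇒ p=10, q=1
…
i=2: a=6 ⇒ p=76, q=7
i=3: a=3 ⇒ p=239, q=22
…
i=5: a=10 ⇒ p=5779, q=532
i=6: a=2 ⇒ p=12112, q=1115
…
i=8: a=6 ⇒ p=264802, q=24377
i=9: a=1 ⇒ p=306917, q=28254
fundamental: x₁=306917, y₁=28254  (since 94198044889 − 118·798288516 = 1)

306917 28254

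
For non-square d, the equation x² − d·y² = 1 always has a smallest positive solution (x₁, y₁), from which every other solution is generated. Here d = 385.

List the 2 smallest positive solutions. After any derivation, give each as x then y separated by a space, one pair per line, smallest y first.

95831 4884
18367161121 936077208

d=385: √d = [19; 1,1,1,1,1,…,1,1,38] (ℓ=16, even), read p_15/q_15
step 0: (19, 1)  from 19·(1,0) + (0,1)
…
step 5: (157, 8)  from 1·(98,5) + (59,3)
…
step 9: (2747, 140)  from 1·(2021,103) + (726,37)
…
step 14: (59551, 3035)  from 1·(36280,1849) + (23271,1186)
step 15: (95831, 4884)  from 1·(59551,3035) + (36280,1849)
(x₁, y₁) = (95831, 4884);  95831² − 385·4884² = 1 ✓
(95831+4884√385)^2 = 18367161121 + 936077208√385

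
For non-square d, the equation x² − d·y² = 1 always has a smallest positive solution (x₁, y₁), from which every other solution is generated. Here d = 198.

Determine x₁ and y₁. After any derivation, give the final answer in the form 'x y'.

√198 = [14; 14,28, …], period ℓ=2 (even) → k=1
a_0=14:  p_0=14·1+0=14,  q_0=14·0+1=1
a_1=14:  p_1=14·14+1=197,  q_1=14·1+0=14
fundamental: x₁=197, y₁=14  (since 38809 − 198·196 = 1)

197 14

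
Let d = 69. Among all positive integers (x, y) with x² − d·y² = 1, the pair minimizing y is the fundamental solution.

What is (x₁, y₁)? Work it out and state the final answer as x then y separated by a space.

[8; 3,3,1,4,1,3,3,16] for √69; ℓ=8 ⇒ convergent index 7
a_0=8:  p_0=8·1+0=8,  q_0=8·0+1=1
…
a_2=3:  p_2=3·25+8=83,  q_2=3·3+1=10
…
a_5=1:  p_5=1·515+108=623,  q_5=1·62+13=75
a_6=3:  p_6=3·623+515=2384,  q_6=3·75+62=287
a_7=3:  p_7=3·2384+623=7775,  q_7=3·287+75=936
→ (7775, 936).  Check: 7775²=60450625, 69·936²=60450624, difference 1.

7775 936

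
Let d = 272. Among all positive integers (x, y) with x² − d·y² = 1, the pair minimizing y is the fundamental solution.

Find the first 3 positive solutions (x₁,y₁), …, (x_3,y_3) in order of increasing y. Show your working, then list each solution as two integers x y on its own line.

33 2
2177 132
143649 8710

√272 → a₀=16, period (2,32); ℓ=2 even so k=1
step 0: (16, 1)  from 16·(1,0) + (0,1)
step 1: (33, 2)  from 2·(16,1) + (1,0)
→ (33, 2).  Check: 33²=1089, 272·2²=1088, difference 1.
k=2:  x_2 = 33·33+272·2·2 = 2177,  y_2 = 33·2+2·33 = 132
k=3:  x_3 = 33·2177+272·2·132 = 143649,  y_3 = 33·132+2·2177 = 8710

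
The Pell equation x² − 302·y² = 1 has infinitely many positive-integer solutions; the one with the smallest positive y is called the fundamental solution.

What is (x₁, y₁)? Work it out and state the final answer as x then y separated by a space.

4276623 246092

d=302: √d = [17; 2,1,1,1,4,…,1,2,34] (ℓ=16, even), read p_15/q_15
k=0  a_k=17  p_k/q_k = 17/1
…
k=2  a_k=1  p_k/q_k = 52/3
k=3  a_k=1  p_k/q_k = 87/5
k=4  a_k=1  p_k/q_k = 139/8
k=5  a_k=4  p_k/q_k = 643/37
…
k=7  a_k=1  p_k/q_k = 2068/119
k=8  a_k=16  p_k/q_k = 34513/1986
…
k=12  a_k=1  p_k/q_k = 574956/33085
…
k=14  a_k=1  p_k/q_k = 1617193/93059
k=15  a_k=2  p_k/q_k = 4276623/246092
(x₁, y₁) = (4276623, 246092);  4276623² − 302·246092² = 1 ✓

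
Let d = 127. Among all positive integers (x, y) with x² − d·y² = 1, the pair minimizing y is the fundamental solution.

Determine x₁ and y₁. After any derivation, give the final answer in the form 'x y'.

[11; 3,1,2,2,7,11,7,2,2,1,3,22] for √127; ℓ=12 ⇒ convergent index 11
k=0  a_k=11  p_k/q_k = 11/1
k=1  a_k=3  p_k/q_k = 34/3
k=2  a_k=1  p_k/q_k = 45/4
k=3  a_k=2  p_k/q_k = 124/11
k=4  a_k=2  p_k/q_k = 293/26
k=5  a_k=7  p_k/q_k = 2175/193
k=6  a_k=11  p_k/q_k = 24218/2149
k=7  a_k=7  p_k/q_k = 171701/15236
k=8  a_k=2  p_k/q_k = 367620/32621
k=9  a_k=2  p_k/q_k = 906941/80478
k=10  a_k=1  p_k/q_k = 1274561/113099
k=11  a_k=3  p_k/q_k = 4730624/419775
→ (4730624, 419775).  Check: 4730624²=22378803429376, 127·419775²=22378803429375, difference 1.

4730624 419775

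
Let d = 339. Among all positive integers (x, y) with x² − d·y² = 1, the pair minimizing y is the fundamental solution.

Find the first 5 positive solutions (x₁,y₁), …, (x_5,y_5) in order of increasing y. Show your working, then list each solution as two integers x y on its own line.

97970 5321
19196241799 1042596740
3761311617998090 204286405230279
736991398411349512801 40027878239778270520
144406094600958511920229850 7843062462097867920458521

d=339: √d = [18; 2,2,2,1,17,1,2,2,2,36] (ℓ=10, even), read p_9/q_9
k=0  a_k=18  p_k/q_k = 18/1
k=1  a_k=2  p_k/q_k = 37/2
k=2  a_k=2  p_k/q_k = 92/5
k=3  a_k=2  p_k/q_k = 221/12
…
k=5  a_k=17  p_k/q_k = 5542/301
…
k=8  a_k=2  p_k/q_k = 40359/2192
k=9  a_k=2  p_k/q_k = 97970/5321
(x₁, y₁) = (97970, 5321);  97970² − 339·5321² = 1 ✓
(97970+5321√339)^2 = 19196241799 + 1042596740√339
(97970+5321√339)^3 = 3761311617998090 + 204286405230279√339
(97970+5321√339)^4 = 736991398411349512801 + 40027878239778270520√339
(97970+5321√339)^5 = 144406094600958511920229850 + 7843062462097867920458521√339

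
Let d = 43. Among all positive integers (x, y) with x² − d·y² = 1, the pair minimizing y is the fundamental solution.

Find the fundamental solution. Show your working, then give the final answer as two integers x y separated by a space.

3482 531

√43 = [6; 1,1,3,1,5,1,3,1,1,12, …], period ℓ=10 (even) → k=9
k=0  a_k=6  p_k/q_k = 6/1
…
k=3  a_k=3  p_k/q_k = 46/7
k=4  a_k=1  p_k/q_k = 59/9
…
k=6  a_k=1  p_k/q_k = 400/61
…
k=8  a_k=1  p_k/q_k = 1941/296
k=9  a_k=1  p_k/q_k = 3482/531
fundamental: x₁=3482, y₁=531  (since 12124324 − 43·281961 = 1)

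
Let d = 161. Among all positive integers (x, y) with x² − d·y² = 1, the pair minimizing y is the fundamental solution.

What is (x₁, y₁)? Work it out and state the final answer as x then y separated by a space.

d=161: √d = [12; 1,2,4,1,2,1,4,2,1,24] (ℓ=10, even), read p_9/q_9
step 0: (12, 1)  from 12·(1,0) + (0,1)
…
step 6: (774, 61)  from 1·(571,45) + (203,16)
step 7: (3667, 289)  from 4·(774,61) + (571,45)
step 8: (8108, 639)  from 2·(3667,289) + (774,61)
step 9: (11775, 928)  from 1·(8108,639) + (3667,289)
fundamental: x₁=11775, y₁=928  (since 138650625 − 161·861184 = 1)

11775 928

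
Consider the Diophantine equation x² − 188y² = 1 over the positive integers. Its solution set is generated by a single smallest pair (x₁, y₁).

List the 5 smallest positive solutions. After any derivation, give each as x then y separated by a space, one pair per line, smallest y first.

d=188: √d = [13; 1,2,2,6,2,2,1,26] (ℓ=8, even), read p_7/q_7
i=0: a=13 ⇒ p=13, q=1
…
i=6: a=2 ⇒ p=3277, q=239
i=7: a=1 ⇒ p=4607, q=336
(x₁, y₁) = (4607, 336);  4607² − 188·336² = 1 ✓
(4607+336√188)^2 = 42448897 + 3095904√188
(4607+336√188)^3 = 391124132351 + 28525659120√188
(4607+336√188)^4 = 3603817713033217 + 262835420035776√188
(4607+336√188)^5 = 33205576016763929087 + 2421765531683980944√188

4607 336
42448897 3095904
391124132351 28525659120
3603817713033217 262835420035776
33205576016763929087 2421765531683980944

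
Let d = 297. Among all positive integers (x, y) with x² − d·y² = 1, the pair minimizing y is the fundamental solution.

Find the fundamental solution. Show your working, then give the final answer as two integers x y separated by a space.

48599 2820

[17; 4,3,1,1,2,1,1,3,4,34] for √297; ℓ=10 ⇒ convergent index 9
k=0  a_k=17  p_k/q_k = 17/1
…
k=2  a_k=3  p_k/q_k = 224/13
…
k=5  a_k=2  p_k/q_k = 1327/77
k=6  a_k=1  p_k/q_k = 1844/107
k=7  a_k=1  p_k/q_k = 3171/184
k=8  a_k=3  p_k/q_k = 11357/659
k=9  a_k=4  p_k/q_k = 48599/2820
fundamental: x₁=48599, y₁=2820  (since 2361862801 − 297·7952400 = 1)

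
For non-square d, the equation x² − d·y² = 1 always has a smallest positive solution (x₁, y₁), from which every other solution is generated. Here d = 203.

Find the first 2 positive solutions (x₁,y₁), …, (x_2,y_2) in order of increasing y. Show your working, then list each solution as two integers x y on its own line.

57 4
6497 456

d=203: √d = [14; 4,28] (ℓ=2, even), read p_1/q_1
k=0  a_k=14  p_k/q_k = 14/1
k=1  a_k=4  p_k/q_k = 57/4
(x₁, y₁) = (57, 4);  57² − 203·4² = 1 ✓
(x_2, y_2) = (57·57 + 203·4·4, 57·4 + 4·57) = (6497, 456)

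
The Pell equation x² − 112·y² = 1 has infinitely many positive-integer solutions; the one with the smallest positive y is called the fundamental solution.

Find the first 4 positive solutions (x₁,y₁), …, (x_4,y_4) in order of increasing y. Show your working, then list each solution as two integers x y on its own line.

d=112: √d = [10; 1,1,2,1,1,20] (ℓ=6, even), read p_5/q_5
i=0: a=10 ⇒ p=10, q=1
i=1: a=1 ⇒ p=11, q=1
…
i=3: a=2 ⇒ p=53, q=5
i=4: a=1 ⇒ p=74, q=7
i=5: a=1 ⇒ p=127, q=12
fundamental: x₁=127, y₁=12  (since 16129 − 112·144 = 1)
n=2: (127,12)∘(127,12) = (127·127+112·12·12, 127·12+12·127) = (32257,3048)
n=3: (32257,3048)∘(127,12) = (127·32257+112·12·3048, 127·3048+12·32257) = (8193151,774180)
n=4: (8193151,774180)∘(127,12) = (127·8193151+112·12·774180, 127·774180+12·8193151) = (2081028097,196638672)

127 12
32257 3048
8193151 774180
2081028097 196638672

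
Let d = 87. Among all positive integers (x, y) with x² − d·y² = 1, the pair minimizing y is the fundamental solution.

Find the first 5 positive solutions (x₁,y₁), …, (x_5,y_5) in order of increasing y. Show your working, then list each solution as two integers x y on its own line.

√87 = [9; 3,18, …], period ℓ=2 (even) → k=1
a_0=9:  p_0=9·1+0=9,  q_0=9·0+1=1
a_1=3:  p_1=3·9+1=28,  q_1=3·1+0=3
(x₁, y₁) = (28, 3);  28² − 87·3² = 1 ✓
(28+3√87)^2 = 1567 + 168√87
(28+3√87)^3 = 87724 + 9405√87
(28+3√87)^4 = 4910977 + 526512√87
(28+3√87)^5 = 274926988 + 29475267√87

28 3
1567 168
87724 9405
4910977 526512
274926988 29475267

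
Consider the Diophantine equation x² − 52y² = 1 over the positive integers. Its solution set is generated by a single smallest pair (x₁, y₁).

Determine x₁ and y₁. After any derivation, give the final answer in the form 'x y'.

[7; 4,1,2,1,4,14] for √52; ℓ=6 ⇒ convergent index 5
a_0=7:  p_0=7·1+0=7,  q_0=7·0+1=1
…
a_2=1:  p_2=1·29+7=36,  q_2=1·4+1=5
…
a_4=1:  p_4=1·101+36=137,  q_4=1·14+5=19
a_5=4:  p_5=4·137+101=649,  q_5=4·19+14=90
(x₁, y₁) = (649, 90);  649² − 52·90² = 1 ✓

649 90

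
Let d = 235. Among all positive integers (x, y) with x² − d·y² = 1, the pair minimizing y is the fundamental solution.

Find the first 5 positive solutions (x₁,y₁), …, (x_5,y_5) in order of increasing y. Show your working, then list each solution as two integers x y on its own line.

46 3
4231 276
389206 25389
35802721 2335512
3293461126 214841715

d=235: √d = [15; 3,30] (ℓ=2, even), read p_1/q_1
step 0: (15, 1)  from 15·(1,0) + (0,1)
step 1: (46, 3)  from 3·(15,1) + (1,0)
(x₁, y₁) = (46, 3);  46² − 235·3² = 1 ✓
n=2: (46,3)∘(46,3) = (46·46+235·3·3, 46·3+3·46) = (4231,276)
n=3: (4231,276)∘(46,3) = (46·4231+235·3·276, 46·276+3·4231) = (389206,25389)
n=4: (389206,25389)∘(46,3) = (46·389206+235·3·25389, 46·25389+3·389206) = (35802721,2335512)
n=5: (35802721,2335512)∘(46,3) = (46·35802721+235·3·2335512, 46·2335512+3·35802721) = (3293461126,214841715)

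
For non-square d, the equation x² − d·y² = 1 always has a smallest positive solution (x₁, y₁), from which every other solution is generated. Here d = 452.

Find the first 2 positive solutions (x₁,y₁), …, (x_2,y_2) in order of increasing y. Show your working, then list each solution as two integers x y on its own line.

√452 = [21; 3,1,5,3,10,3,5,1,3,42, …], period ℓ=10 (even) → k=9
a_0=21:  p_0=21·1+0=21,  q_0=21·0+1=1
…
a_5=10:  p_5=10·1552+489=16009,  q_5=10·73+23=753
a_6=3:  p_6=3·16009+1552=49579,  q_6=3·753+73=2332
…
a_8=1:  p_8=1·263904+49579=313483,  q_8=1·12413+2332=14745
a_9=3:  p_9=3·313483+263904=1204353,  q_9=3·14745+12413=56648
fundamental: x₁=1204353, y₁=56648  (since 1450466148609 − 452·3208995904 = 1)
(x_2, y_2) = (1204353·1204353 + 452·56648·56648, 1204353·56648 + 56648·1204353) = (2900932297217, 136448377488)

1204353 56648
2900932297217 136448377488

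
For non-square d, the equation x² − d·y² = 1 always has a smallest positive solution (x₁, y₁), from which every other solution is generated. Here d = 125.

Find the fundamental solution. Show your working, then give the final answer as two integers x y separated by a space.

930249 83204

d=125: √d = [11; 5,1,1,5,22] (ℓ=5, odd), read p_9/q_9
step 0: (11, 1)  from 11·(1,0) + (0,1)
…
step 8: (167761, 15005)  from 1·(91444,8179) + (76317,6826)
step 9: (930249, 83204)  from 5·(167761,15005) + (91444,8179)
(x₁, y₁) = (930249, 83204);  930249² − 125·83204² = 1 ✓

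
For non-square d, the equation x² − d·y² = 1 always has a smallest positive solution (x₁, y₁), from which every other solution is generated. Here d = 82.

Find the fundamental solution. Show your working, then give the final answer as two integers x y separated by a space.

163 18

√82 = [9; 18, …], period ℓ=1 (odd) → k=1
a_0=9:  p_0=9·1+0=9,  q_0=9·0+1=1
a_1=18:  p_1=18·9+1=163,  q_1=18·1+0=18
fundamental: x₁=163, y₁=18  (since 26569 − 82·324 = 1)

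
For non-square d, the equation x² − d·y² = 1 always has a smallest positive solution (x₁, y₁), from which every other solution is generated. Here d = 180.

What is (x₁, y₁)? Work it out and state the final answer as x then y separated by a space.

161 12

√180 = [13; 2,2,2,26, …], period ℓ=4 (even) → k=3
i=0: a=13 ⇒ p=13, q=1
i=1: a=2 ⇒ p=27, q=2
i=2: a=2 ⇒ p=67, q=5
i=3: a=2 ⇒ p=161, q=12
→ (161, 12).  Check: 161²=25921, 180·12²=25920, difference 1.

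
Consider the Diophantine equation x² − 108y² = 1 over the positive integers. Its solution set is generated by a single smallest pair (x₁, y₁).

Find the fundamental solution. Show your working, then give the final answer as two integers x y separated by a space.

1351 130

√108 → a₀=10, period (2,1,1,4,1,1,2,20); ℓ=8 even so k=7
i=0: a=10 ⇒ p=10, q=1
…
i=6: a=1 ⇒ p=530, q=51
i=7: a=2 ⇒ p=1351, q=130
→ (1351, 130).  Check: 1351²=1825201, 108·130²=1825200, difference 1.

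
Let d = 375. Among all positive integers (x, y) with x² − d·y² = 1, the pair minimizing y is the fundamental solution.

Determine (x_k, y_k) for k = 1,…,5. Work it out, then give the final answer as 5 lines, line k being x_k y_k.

[19; 2,1,2,1,5,1,2,1,2,38] for √375; ℓ=10 ⇒ convergent index 9
k=0  a_k=19  p_k/q_k = 19/1
…
k=3  a_k=2  p_k/q_k = 155/8
…
k=6  a_k=1  p_k/q_k = 1433/74
…
k=8  a_k=1  p_k/q_k = 5519/285
k=9  a_k=2  p_k/q_k = 15124/781
(x₁, y₁) = (15124, 781);  15124² − 375·781² = 1 ✓
k=2:  x_2 = 15124·15124+375·781·781 = 457470751,  y_2 = 15124·781+781·15124 = 23623688
k=3:  x_3 = 15124·457470751+375·781·23623688 = 13837575261124,  y_3 = 15124·23623688+781·457470751 = 714569313843
k=4:  x_4 = 15124·13837575261124+375·781·714569313843 = 418558976041008001,  y_4 = 15124·714569313843+781·13837575261124 = 21614292581499376
k=5:  x_5 = 15124·418558976041008001+375·781·21614292581499376 = 12660571893450834753124,  y_5 = 15124·21614292581499376+781·418558976041008001 = 653789121290623811405

15124 781
457470751 23623688
13837575261124 714569313843
418558976041008001 21614292581499376
12660571893450834753124 653789121290623811405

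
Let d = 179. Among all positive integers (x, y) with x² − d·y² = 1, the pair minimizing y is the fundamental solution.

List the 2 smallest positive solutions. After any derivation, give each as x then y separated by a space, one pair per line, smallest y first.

4190210 313191
35115719688199 2624672120220

√179 = [13; 2,1,1,1,3,…,1,2,26, …], period ℓ=14 (even) → k=13
k=0  a_k=13  p_k/q_k = 13/1
…
k=7  a_k=13  p_k/q_k = 26999/2018
…
k=12  a_k=1  p_k/q_k = 1588459/118727
k=13  a_k=2  p_k/q_k = 4190210/313191
(x₁, y₁) = (4190210, 313191);  4190210² − 179·313191² = 1 ✓
(x_2, y_2) = (4190210·4190210 + 179·313191·313191, 4190210·313191 + 313191·4190210) = (35115719688199, 2624672120220)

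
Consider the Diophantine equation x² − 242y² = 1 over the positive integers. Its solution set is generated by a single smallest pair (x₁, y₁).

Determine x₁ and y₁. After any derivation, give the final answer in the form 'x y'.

√242 → a₀=15, period (1,1,3,1,14,1,3,1,1,30); ℓ=10 even so k=9
step 0: (15, 1)  from 15·(1,0) + (0,1)
step 1: (16, 1)  from 1·(15,1) + (1,0)
step 2: (31, 2)  from 1·(16,1) + (15,1)
step 3: (109, 7)  from 3·(31,2) + (16,1)
step 4: (140, 9)  from 1·(109,7) + (31,2)
step 5: (2069, 133)  from 14·(140,9) + (109,7)
step 6: (2209, 142)  from 1·(2069,133) + (140,9)
step 7: (8696, 559)  from 3·(2209,142) + (2069,133)
step 8: (10905, 701)  from 1·(8696,559) + (2209,142)
step 9: (19601, 1260)  from 1·(10905,701) + (8696,559)
→ (19601, 1260).  Check: 19601²=384199201, 242·1260²=384199200, difference 1.

19601 1260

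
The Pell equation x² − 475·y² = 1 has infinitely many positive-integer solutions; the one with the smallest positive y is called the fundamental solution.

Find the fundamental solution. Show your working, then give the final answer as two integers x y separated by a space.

d=475: √d = [21; 1,3,1,6,2,6,1,3,1,42] (ℓ=10, even), read p_9/q_9
k=0  a_k=21  p_k/q_k = 21/1
…
k=3  a_k=1  p_k/q_k = 109/5
k=4  a_k=6  p_k/q_k = 741/34
…
k=6  a_k=6  p_k/q_k = 10287/472
…
k=8  a_k=3  p_k/q_k = 45921/2107
k=9  a_k=1  p_k/q_k = 57799/2652
fundamental: x₁=57799, y₁=2652  (since 3340724401 − 475·7033104 = 1)

57799 2652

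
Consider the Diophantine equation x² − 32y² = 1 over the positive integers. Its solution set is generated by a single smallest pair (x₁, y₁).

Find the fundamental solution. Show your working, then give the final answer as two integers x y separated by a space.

√32 → a₀=5, period (1,1,1,10); ℓ=4 even so k=3
k=0  a_k=5  p_k/q_k = 5/1
k=1  a_k=1  p_k/q_k = 6/1
k=2  a_k=1  p_k/q_k = 11/2
k=3  a_k=1  p_k/q_k = 17/3
fundamental: x₁=17, y₁=3  (since 289 − 32·9 = 1)

17 3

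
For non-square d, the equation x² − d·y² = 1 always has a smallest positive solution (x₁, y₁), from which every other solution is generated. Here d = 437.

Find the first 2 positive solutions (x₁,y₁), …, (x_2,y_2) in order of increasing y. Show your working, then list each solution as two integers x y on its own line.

√437 → a₀=20, period (1,9,2,9,1,40); ℓ=6 even so k=5
a_0=20:  p_0=20·1+0=20,  q_0=20·0+1=1
…
a_2=9:  p_2=9·21+20=209,  q_2=9·1+1=10
a_3=2:  p_3=2·209+21=439,  q_3=2·10+1=21
a_4=9:  p_4=9·439+209=4160,  q_4=9·21+10=199
a_5=1:  p_5=1·4160+439=4599,  q_5=1·199+21=220
(x₁, y₁) = (4599, 220);  4599² − 437·220² = 1 ✓
(x_2, y_2) = (4599·4599 + 437·220·220, 4599·220 + 220·4599) = (42301601, 2023560)

4599 220
42301601 2023560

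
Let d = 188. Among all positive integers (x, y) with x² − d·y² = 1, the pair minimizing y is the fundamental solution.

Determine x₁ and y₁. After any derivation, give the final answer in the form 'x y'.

4607 336

√188 = [13; 1,2,2,6,2,2,1,26, …], period ℓ=8 (even) → k=7
i=0: a=13 ⇒ p=13, q=1
…
i=5: a=2 ⇒ p=1330, q=97
i=6: a=2 ⇒ p=3277, q=239
i=7: a=1 ⇒ p=4607, q=336
(x₁, y₁) = (4607, 336);  4607² − 188·336² = 1 ✓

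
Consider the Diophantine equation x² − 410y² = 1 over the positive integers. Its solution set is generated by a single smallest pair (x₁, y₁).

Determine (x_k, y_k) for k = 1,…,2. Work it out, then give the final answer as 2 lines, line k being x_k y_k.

[20; 4,40] for √410; ℓ=2 ⇒ convergent index 1
a_0=20:  p_0=20·1+0=20,  q_0=20·0+1=1
a_1=4:  p_1=4·20+1=81,  q_1=4·1+0=4
(x₁, y₁) = (81, 4);  81² − 410·4² = 1 ✓
(x_2, y_2) = (81·81 + 410·4·4, 81·4 + 4·81) = (13121, 648)

81 4
13121 648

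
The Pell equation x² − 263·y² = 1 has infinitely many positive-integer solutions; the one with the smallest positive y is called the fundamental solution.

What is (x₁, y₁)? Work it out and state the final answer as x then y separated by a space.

139128 8579

[16; 4,1,1,1,1,15,1,1,1,1,4,32] for √263; ℓ=12 ⇒ convergent index 11
k=0  a_k=16  p_k/q_k = 16/1
k=1  a_k=4  p_k/q_k = 65/4
k=2  a_k=1  p_k/q_k = 81/5
k=3  a_k=1  p_k/q_k = 146/9
k=4  a_k=1  p_k/q_k = 227/14
…
k=9  a_k=1  p_k/q_k = 18212/1123
k=10  a_k=1  p_k/q_k = 30229/1864
k=11  a_k=4  p_k/q_k = 139128/8579
(x₁, y₁) = (139128, 8579);  139128² − 263·8579² = 1 ✓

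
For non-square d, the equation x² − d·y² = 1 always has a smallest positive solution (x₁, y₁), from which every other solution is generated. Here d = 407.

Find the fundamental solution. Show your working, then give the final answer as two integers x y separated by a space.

√407 = [20; 5,1,2,1,5,40, …], period ℓ=6 (even) → k=5
step 0: (20, 1)  from 20·(1,0) + (0,1)
step 1: (101, 5)  from 5·(20,1) + (1,0)
step 2: (121, 6)  from 1·(101,5) + (20,1)
step 3: (343, 17)  from 2·(121,6) + (101,5)
step 4: (464, 23)  from 1·(343,17) + (121,6)
step 5: (2663, 132)  from 5·(464,23) + (343,17)
fundamental: x₁=2663, y₁=132  (since 7091569 − 407·17424 = 1)

2663 132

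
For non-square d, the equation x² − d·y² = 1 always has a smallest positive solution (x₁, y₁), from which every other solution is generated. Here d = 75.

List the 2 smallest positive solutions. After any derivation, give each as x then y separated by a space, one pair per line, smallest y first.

26 3
1351 156

√75 → a₀=8, period (1,1,1,16); ℓ=4 even so k=3
a_0=8:  p_0=8·1+0=8,  q_0=8·0+1=1
…
a_2=1:  p_2=1·9+8=17,  q_2=1·1+1=2
a_3=1:  p_3=1·17+9=26,  q_3=1·2+1=3
fundamental: x₁=26, y₁=3  (since 676 − 75·9 = 1)
n=2: (26,3)∘(26,3) = (26·26+75·3·3, 26·3+3·26) = (1351,156)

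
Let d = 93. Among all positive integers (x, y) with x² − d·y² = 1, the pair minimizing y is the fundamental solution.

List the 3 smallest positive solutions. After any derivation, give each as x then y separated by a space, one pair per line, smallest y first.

[9; 1,1,1,4,6,4,1,1,1,18] for √93; ℓ=10 ⇒ convergent index 9
a_0=9:  p_0=9·1+0=9,  q_0=9·0+1=1
a_1=1:  p_1=1·9+1=10,  q_1=1·1+0=1
…
a_3=1:  p_3=1·19+10=29,  q_3=1·2+1=3
…
a_5=6:  p_5=6·135+29=839,  q_5=6·14+3=87
a_6=4:  p_6=4·839+135=3491,  q_6=4·87+14=362
…
a_8=1:  p_8=1·4330+3491=7821,  q_8=1·449+362=811
a_9=1:  p_9=1·7821+4330=12151,  q_9=1·811+449=1260
fundamental: x₁=12151, y₁=1260  (since 147646801 − 93·1587600 = 1)
k=2:  x_2 = 12151·12151+93·1260·1260 = 295293601,  y_2 = 12151·1260+1260·12151 = 30620520
k=3:  x_3 = 12151·295293601+93·1260·30620520 = 7176225079351,  y_3 = 12151·30620520+1260·295293601 = 744139875780

12151 1260
295293601 30620520
7176225079351 744139875780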